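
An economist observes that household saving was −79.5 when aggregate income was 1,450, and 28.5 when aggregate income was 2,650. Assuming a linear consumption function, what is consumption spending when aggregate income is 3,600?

MPS = ΔS/ΔY = (28.5 − (-79.5))/(2650 − 1450) = 108/1200 = 0.09
MPC = 1 − MPS = 0.91
Autonomous saving = -79.5 − 0.09(1450) = -210, so a = 210
C = 210 + 0.91(3600) = 210 + 3276 = 3486

C = 3486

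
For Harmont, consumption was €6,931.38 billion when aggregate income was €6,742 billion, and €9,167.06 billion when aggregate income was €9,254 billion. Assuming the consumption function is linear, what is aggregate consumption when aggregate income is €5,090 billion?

MPC = (9167.06 − 6931.38)/(9254 − 6742) = 2235.68/2512 = 0.89
a = 6931.38 − 0.89(6742) = 6931.38 − 6000.38 = 931
C = 931 + 0.89(5090) = 931 + 4530.1 = 5461.1

C = 5461.1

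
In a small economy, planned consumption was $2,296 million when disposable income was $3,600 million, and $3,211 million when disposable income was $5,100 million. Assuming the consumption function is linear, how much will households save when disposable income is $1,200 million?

S = 368

MPC = (3211 − 2296)/(5100 − 3600) = 915/1500 = 0.61
a = 2296 − 0.61(3600) = 2296 − 2196 = 100
C = 100 + 0.61(1200) = 832
S = 1200 − 832 = 368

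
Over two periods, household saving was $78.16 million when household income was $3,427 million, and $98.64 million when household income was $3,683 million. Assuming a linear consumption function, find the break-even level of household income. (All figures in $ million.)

Y = 2450

MPS = ΔS/ΔY = (98.64 − 78.16)/(3683 − 3427) = 20.48/256 = 0.08
MPC = 1 − MPS = 0.92
From S(3427) = 78.16: −a + 0.08(3427) = 78.16, so a = 274.16 − 78.16 = 196
Break-even (S = 0): Y = a/MPS = 196/0.08 = 2450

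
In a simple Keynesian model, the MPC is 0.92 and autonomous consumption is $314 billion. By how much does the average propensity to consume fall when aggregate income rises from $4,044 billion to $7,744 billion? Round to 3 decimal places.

ΔAPC = 0.037

At Y = 4044: C = 314 + 0.92(4044) = 4034.48, APC = 4034.48/4044 = 0.9976
At Y = 7744: C = 7438.48, APC = 7438.48/7744 = 0.9605
Fall in APC = 0.9976 − 0.9605 = 0.0371 ≈ 0.037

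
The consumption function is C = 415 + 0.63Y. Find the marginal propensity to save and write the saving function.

MPS = 0.37; S = -415 + 0.37Y

MPS = 1 − MPC = 1 − 0.63 = 0.37
S = Y − C = -415 + 0.37Y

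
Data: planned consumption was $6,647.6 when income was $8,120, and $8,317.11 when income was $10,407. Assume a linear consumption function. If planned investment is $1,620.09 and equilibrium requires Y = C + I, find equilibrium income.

Y = 8667

MPC = (8317.11 − 6647.6)/(10407 − 8120) = 1669.51/2287 = 0.73
a = 6647.6 − 0.73(8120) = 720
Equilibrium: Y = 720 + 0.73Y + 1620.09
0.27Y = 2340.09, so Y = 2340.09/0.27 = 8667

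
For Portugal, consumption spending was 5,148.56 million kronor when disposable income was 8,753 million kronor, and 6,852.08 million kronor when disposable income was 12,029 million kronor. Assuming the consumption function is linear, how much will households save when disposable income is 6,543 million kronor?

MPC = (6852.08 − 5148.56)/(12029 − 8753) = 1703.52/3276 = 0.52
a = 5148.56 − 0.52(8753) = 5148.56 − 4551.56 = 597
C = 597 + 0.52(6543) = 3999.36
S = 6543 − 3999.36 = 2543.64

S = 2543.64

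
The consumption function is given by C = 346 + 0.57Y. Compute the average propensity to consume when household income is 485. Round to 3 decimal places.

APC = 1.283

C = 346 + 0.57(485) = 622.45
APC = C/Y = 622.45/485 = 1.283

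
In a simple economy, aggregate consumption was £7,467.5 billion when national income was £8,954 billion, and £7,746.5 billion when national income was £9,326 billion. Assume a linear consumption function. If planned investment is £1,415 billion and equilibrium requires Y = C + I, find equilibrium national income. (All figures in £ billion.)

Y = 8668

MPC = (7746.5 − 7467.5)/(9326 − 8954) = 279/372 = 0.75
a = 7467.5 − 0.75(8954) = 752
Equilibrium: Y = 752 + 0.75Y + 1415
0.25Y = 2167, so Y = 2167/0.25 = 8668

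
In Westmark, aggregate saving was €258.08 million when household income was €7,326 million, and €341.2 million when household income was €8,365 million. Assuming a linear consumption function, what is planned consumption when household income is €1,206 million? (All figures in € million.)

MPS = ΔS/ΔY = (341.2 − 258.08)/(8365 − 7326) = 83.12/1039 = 0.08
MPC = 1 − MPS = 0.92
Autonomous saving = 258.08 − 0.08(7326) = -328, so a = 328
C = 328 + 0.92(1206) = 328 + 1109.52 = 1437.52

C = 1437.52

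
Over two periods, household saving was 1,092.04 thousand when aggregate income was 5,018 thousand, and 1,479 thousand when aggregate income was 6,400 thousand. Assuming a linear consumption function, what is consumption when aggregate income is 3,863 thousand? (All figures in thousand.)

MPS = ΔS/ΔY = (1479 − 1092.04)/(6400 − 5018) = 386.96/1382 = 0.28
MPC = 1 − MPS = 0.72
Autonomous saving = 1092.04 − 0.28(5018) = -313, so a = 313
C = 313 + 0.72(3863) = 313 + 2781.36 = 3094.36

C = 3094.36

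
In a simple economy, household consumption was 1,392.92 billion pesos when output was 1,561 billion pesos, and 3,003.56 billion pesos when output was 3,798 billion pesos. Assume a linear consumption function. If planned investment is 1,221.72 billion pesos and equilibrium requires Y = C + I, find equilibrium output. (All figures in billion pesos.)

Y = 5324

MPC = (3003.56 − 1392.92)/(3798 − 1561) = 1610.64/2237 = 0.72
a = 1392.92 − 0.72(1561) = 269
Equilibrium: Y = 269 + 0.72Y + 1221.72
0.28Y = 1490.72, so Y = 1490.72/0.28 = 5324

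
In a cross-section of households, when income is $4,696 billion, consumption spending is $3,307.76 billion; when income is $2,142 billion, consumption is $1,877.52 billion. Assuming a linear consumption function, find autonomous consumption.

MPC = ΔC/ΔY = (3307.76 − 1877.52)/(4696 − 2142) = 1430.24/2554 = 0.56
a = C − MPC·Y = 1877.52 − 0.56(2142) = 1877.52 − 1199.52 = 678

a = 678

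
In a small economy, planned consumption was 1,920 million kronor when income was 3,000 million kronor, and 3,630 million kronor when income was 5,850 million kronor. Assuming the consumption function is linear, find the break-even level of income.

MPC = (3630 − 1920)/(5850 − 3000) = 1710/2850 = 0.6
a = 1920 − 0.6(3000) = 1920 − 1800 = 120
Break-even: Y = a/(1−MPC) = 120/0.4 = 300

Y = 300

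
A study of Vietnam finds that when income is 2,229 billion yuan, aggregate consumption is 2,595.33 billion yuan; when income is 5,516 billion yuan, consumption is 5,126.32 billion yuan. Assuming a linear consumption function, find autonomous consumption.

MPC = ΔC/ΔY = (5126.32 − 2595.33)/(5516 − 2229) = 2530.99/3287 = 0.77
a = C − MPC·Y = 2595.33 − 0.77(2229) = 2595.33 − 1716.33 = 879

a = 879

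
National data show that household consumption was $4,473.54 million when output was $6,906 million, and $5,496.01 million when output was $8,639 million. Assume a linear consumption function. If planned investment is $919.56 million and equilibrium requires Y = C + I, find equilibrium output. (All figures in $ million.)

Y = 3216

MPC = (5496.01 − 4473.54)/(8639 − 6906) = 1022.47/1733 = 0.59
a = 4473.54 − 0.59(6906) = 399
Equilibrium: Y = 399 + 0.59Y + 919.56
0.41Y = 1318.56, so Y = 1318.56/0.41 = 3216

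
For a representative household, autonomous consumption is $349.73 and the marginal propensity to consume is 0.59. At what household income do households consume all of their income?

At break-even, C = Y: 349.73 + 0.59Y = Y
0.41Y = 349.73, so Y = 349.73/0.41 = 853

Y = 853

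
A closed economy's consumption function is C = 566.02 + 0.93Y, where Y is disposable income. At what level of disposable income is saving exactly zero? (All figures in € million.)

At break-even, C = Y: 566.02 + 0.93Y = Y
0.07Y = 566.02, so Y = 566.02/0.07 = 8086

Y = 8086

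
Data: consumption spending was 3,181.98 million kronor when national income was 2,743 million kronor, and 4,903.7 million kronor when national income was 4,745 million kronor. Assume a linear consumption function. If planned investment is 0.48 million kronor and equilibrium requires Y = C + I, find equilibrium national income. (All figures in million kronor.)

Y = 5882

MPC = (4903.7 − 3181.98)/(4745 − 2743) = 1721.72/2002 = 0.86
a = 3181.98 − 0.86(2743) = 823
Equilibrium: Y = 823 + 0.86Y + 0.48
0.14Y = 823.48, so Y = 823.48/0.14 = 5882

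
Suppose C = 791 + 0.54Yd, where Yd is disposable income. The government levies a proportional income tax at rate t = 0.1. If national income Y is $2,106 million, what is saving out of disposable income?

S = 80.884

Yd = (1 − 0.1)(2106) = 0.9(2106) = 1895.4
C = 791 + 0.54(1895.4) = 791 + 1023.516 = 1814.516
S = Yd − C = 1895.4 − 1814.516 = 80.884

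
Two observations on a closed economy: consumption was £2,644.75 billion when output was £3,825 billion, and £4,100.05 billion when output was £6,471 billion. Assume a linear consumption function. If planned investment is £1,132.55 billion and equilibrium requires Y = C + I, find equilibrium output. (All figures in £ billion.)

MPC = (4100.05 − 2644.75)/(6471 − 3825) = 1455.3/2646 = 0.55
a = 2644.75 − 0.55(3825) = 541
Equilibrium: Y = 541 + 0.55Y + 1132.55
0.45Y = 1673.55, so Y = 1673.55/0.45 = 3719

Y = 3719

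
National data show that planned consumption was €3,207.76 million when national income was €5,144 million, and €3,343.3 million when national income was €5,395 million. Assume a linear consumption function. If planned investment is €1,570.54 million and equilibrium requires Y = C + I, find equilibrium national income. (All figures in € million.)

MPC = (3343.3 − 3207.76)/(5395 − 5144) = 135.54/251 = 0.54
a = 3207.76 − 0.54(5144) = 430
Equilibrium: Y = 430 + 0.54Y + 1570.54
0.46Y = 2000.54, so Y = 2000.54/0.46 = 4349

Y = 4349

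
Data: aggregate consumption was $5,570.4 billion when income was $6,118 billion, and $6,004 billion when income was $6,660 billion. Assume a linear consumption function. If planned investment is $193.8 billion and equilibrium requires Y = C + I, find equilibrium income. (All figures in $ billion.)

Y = 4349

MPC = (6004 − 5570.4)/(6660 − 6118) = 433.6/542 = 0.8
a = 5570.4 − 0.8(6118) = 676
Equilibrium: Y = 676 + 0.8Y + 193.8
0.2Y = 869.8, so Y = 869.8/0.2 = 4349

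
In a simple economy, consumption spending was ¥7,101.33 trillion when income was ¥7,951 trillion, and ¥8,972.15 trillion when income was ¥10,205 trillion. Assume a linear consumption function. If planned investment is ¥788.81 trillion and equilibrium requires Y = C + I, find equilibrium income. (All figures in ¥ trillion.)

Y = 7593

MPC = (8972.15 − 7101.33)/(10205 − 7951) = 1870.82/2254 = 0.83
a = 7101.33 − 0.83(7951) = 502
Equilibrium: Y = 502 + 0.83Y + 788.81
0.17Y = 1290.81, so Y = 1290.81/0.17 = 7593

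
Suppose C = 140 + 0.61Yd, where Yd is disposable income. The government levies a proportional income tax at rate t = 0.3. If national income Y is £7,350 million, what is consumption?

Yd = (1 − 0.3)(7350) = 0.7(7350) = 5145
C = 140 + 0.61(5145) = 140 + 3138.45 = 3278.45

C = 3278.45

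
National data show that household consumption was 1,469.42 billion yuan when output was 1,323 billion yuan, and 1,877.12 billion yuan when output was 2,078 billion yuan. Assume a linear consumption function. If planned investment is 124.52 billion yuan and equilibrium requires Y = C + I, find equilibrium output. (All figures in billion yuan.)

Y = 1912

MPC = (1877.12 − 1469.42)/(2078 − 1323) = 407.7/755 = 0.54
a = 1469.42 − 0.54(1323) = 755
Equilibrium: Y = 755 + 0.54Y + 124.52
0.46Y = 879.52, so Y = 879.52/0.46 = 1912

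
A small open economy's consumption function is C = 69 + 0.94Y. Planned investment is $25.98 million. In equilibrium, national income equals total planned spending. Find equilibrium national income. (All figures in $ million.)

Y = 1583

Y = C + I = 69 + 0.94Y + 25.98
Y − 0.94Y = 94.98
0.06Y = 94.98, so Y = 94.98/0.06 = 1583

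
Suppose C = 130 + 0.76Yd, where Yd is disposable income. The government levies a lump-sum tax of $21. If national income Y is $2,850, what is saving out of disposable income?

Yd = Y − T = 2850 − 21 = 2829
C = 130 + 0.76(2829) = 130 + 2150.04 = 2280.04
S = Yd − C = 2829 − 2280.04 = 548.96

S = 548.96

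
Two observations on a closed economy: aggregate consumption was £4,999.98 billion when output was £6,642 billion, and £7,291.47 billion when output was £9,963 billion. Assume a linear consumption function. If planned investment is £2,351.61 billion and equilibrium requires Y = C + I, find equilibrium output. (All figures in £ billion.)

MPC = (7291.47 − 4999.98)/(9963 − 6642) = 2291.49/3321 = 0.69
a = 4999.98 − 0.69(6642) = 417
Equilibrium: Y = 417 + 0.69Y + 2351.61
0.31Y = 2768.61, so Y = 2768.61/0.31 = 8931

Y = 8931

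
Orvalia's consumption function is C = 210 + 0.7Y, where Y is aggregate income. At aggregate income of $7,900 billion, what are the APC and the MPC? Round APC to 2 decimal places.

APC = 0.73; MPC = 0.7

MPC = 0.7 (the slope of the consumption function)
C = 210 + 0.7(7900) = 5740, so APC = 5740/7900 = 0.73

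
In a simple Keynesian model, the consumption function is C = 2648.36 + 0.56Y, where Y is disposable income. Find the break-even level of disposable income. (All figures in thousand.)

Y = 6019

At break-even, C = Y: 2648.36 + 0.56Y = Y
0.44Y = 2648.36, so Y = 2648.36/0.44 = 6019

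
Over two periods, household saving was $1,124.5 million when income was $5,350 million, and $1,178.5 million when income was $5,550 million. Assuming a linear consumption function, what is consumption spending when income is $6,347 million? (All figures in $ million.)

C = 4953.31

MPS = ΔS/ΔY = (1178.5 − 1124.5)/(5550 − 5350) = 54/200 = 0.27
MPC = 1 − MPS = 0.73
Autonomous saving = 1124.5 − 0.27(5350) = -320, so a = 320
C = 320 + 0.73(6347) = 320 + 4633.31 = 4953.31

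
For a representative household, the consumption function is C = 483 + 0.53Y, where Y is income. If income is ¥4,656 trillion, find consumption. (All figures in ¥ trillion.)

C = 483 + 0.53(4656) = 483 + 2467.68 = 2950.68

C = 2950.68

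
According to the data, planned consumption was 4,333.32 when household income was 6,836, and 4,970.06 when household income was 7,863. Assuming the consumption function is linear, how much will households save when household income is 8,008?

MPC = (4970.06 − 4333.32)/(7863 − 6836) = 636.74/1027 = 0.62
a = 4333.32 − 0.62(6836) = 4333.32 − 4238.32 = 95
C = 95 + 0.62(8008) = 5059.96
S = 8008 − 5059.96 = 2948.04

S = 2948.04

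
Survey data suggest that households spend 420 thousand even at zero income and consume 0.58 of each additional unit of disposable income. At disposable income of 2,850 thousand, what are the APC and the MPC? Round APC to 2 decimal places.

APC = 0.73; MPC = 0.58

MPC = 0.58 (the slope of the consumption function)
C = 420 + 0.58(2850) = 2073, so APC = 2073/2850 = 0.73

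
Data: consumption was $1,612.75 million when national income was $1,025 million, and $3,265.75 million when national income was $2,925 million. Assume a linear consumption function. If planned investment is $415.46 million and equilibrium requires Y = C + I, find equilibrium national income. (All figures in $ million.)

Y = 8742

MPC = (3265.75 − 1612.75)/(2925 − 1025) = 1653/1900 = 0.87
a = 1612.75 − 0.87(1025) = 721
Equilibrium: Y = 721 + 0.87Y + 415.46
0.13Y = 1136.46, so Y = 1136.46/0.13 = 8742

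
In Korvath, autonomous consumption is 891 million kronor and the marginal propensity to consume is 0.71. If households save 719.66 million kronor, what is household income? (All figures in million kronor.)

S = Y − C = -891 + 0.29Y
-891 + 0.29Y = 719.66, so 0.29Y = 1610.66 and Y = 5554

Y = 5554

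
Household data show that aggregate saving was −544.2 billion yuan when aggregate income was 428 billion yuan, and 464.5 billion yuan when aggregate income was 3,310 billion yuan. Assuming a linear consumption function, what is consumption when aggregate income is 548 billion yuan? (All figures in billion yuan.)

C = 1050.2

MPS = ΔS/ΔY = (464.5 − (-544.2))/(3310 − 428) = 1008.7/2882 = 0.35
MPC = 1 − MPS = 0.65
Autonomous saving = -544.2 − 0.35(428) = -694, so a = 694
C = 694 + 0.65(548) = 694 + 356.2 = 1050.2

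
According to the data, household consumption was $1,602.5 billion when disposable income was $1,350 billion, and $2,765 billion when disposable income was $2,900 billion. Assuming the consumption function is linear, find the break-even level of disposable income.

MPC = (2765 − 1602.5)/(2900 − 1350) = 1162.5/1550 = 0.75
a = 1602.5 − 0.75(1350) = 1602.5 − 1012.5 = 590
Break-even: Y = a/(1−MPC) = 590/0.25 = 2360

Y = 2360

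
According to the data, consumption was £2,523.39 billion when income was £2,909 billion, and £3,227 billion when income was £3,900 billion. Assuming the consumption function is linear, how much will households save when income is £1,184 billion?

S = -114.64

MPC = (3227 − 2523.39)/(3900 − 2909) = 703.61/991 = 0.71
a = 2523.39 − 0.71(2909) = 2523.39 − 2065.39 = 458
C = 458 + 0.71(1184) = 1298.64
S = 1184 − 1298.64 = -114.64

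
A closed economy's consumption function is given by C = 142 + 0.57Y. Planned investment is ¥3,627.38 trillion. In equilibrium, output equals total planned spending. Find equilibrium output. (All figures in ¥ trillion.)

Y = 8766

Y = C + I = 142 + 0.57Y + 3627.38
Y − 0.57Y = 3769.38
0.43Y = 3769.38, so Y = 3769.38/0.43 = 8766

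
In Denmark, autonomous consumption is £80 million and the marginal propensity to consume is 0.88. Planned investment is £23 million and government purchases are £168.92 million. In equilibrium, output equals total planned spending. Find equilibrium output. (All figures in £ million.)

Y = 2266

Y = C + I + G = 80 + 0.88Y + 23 + 168.92
Y − 0.88Y = 271.92
0.12Y = 271.92, so Y = 271.92/0.12 = 2266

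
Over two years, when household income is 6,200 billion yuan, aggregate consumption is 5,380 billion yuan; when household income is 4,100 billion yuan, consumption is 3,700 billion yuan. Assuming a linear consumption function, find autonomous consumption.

MPC = ΔC/ΔY = (5380 − 3700)/(6200 − 4100) = 1680/2100 = 0.8
a = C − MPC·Y = 3700 − 0.8(4100) = 3700 − 3280 = 420

a = 420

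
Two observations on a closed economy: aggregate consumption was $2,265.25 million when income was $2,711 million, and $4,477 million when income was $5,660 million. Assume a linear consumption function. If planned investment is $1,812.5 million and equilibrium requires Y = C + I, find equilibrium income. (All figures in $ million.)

MPC = (4477 − 2265.25)/(5660 − 2711) = 2211.75/2949 = 0.75
a = 2265.25 − 0.75(2711) = 232
Equilibrium: Y = 232 + 0.75Y + 1812.5
0.25Y = 2044.5, so Y = 2044.5/0.25 = 8178

Y = 8178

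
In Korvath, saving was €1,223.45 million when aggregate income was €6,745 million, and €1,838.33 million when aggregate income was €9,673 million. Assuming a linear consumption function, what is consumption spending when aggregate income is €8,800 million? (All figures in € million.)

MPS = ΔS/ΔY = (1838.33 − 1223.45)/(9673 − 6745) = 614.88/2928 = 0.21
MPC = 1 − MPS = 0.79
Autonomous saving = 1223.45 − 0.21(6745) = -193, so a = 193
C = 193 + 0.79(8800) = 193 + 6952 = 7145

C = 7145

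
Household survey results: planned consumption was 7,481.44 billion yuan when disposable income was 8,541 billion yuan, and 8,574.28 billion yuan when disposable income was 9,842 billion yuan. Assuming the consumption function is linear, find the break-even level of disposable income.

Y = 1918.75

MPC = (8574.28 − 7481.44)/(9842 − 8541) = 1092.84/1301 = 0.84
a = 7481.44 − 0.84(8541) = 7481.44 − 7174.44 = 307
Break-even: Y = a/(1−MPC) = 307/0.16 = 1918.75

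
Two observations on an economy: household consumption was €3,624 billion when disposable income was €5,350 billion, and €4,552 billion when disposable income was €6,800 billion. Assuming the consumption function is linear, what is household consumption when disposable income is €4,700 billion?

MPC = (4552 − 3624)/(6800 − 5350) = 928/1450 = 0.64
a = 3624 − 0.64(5350) = 3624 − 3424 = 200
C = 200 + 0.64(4700) = 200 + 3008 = 3208

C = 3208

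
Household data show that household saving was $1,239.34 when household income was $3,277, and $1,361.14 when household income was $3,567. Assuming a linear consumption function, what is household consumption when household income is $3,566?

MPS = ΔS/ΔY = (1361.14 − 1239.34)/(3567 − 3277) = 121.8/290 = 0.42
MPC = 1 − MPS = 0.58
Autonomous saving = 1239.34 − 0.42(3277) = -137, so a = 137
C = 137 + 0.58(3566) = 137 + 2068.28 = 2205.28

C = 2205.28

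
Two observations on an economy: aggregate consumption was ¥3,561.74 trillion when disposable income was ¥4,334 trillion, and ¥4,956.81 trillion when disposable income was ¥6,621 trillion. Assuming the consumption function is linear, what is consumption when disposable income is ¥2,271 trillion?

C = 2303.31

MPC = (4956.81 − 3561.74)/(6621 − 4334) = 1395.07/2287 = 0.61
a = 3561.74 − 0.61(4334) = 3561.74 − 2643.74 = 918
C = 918 + 0.61(2271) = 918 + 1385.31 = 2303.31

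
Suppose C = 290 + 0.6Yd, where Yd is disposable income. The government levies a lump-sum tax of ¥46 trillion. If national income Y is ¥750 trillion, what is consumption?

Yd = Y − T = 750 − 46 = 704
C = 290 + 0.6(704) = 290 + 422.4 = 712.4

C = 712.4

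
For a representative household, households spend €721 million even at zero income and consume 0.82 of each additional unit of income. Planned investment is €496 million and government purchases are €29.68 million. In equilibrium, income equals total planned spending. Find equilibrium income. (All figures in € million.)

Y = C + I + G = 721 + 0.82Y + 496 + 29.68
Y − 0.82Y = 1246.68
0.18Y = 1246.68, so Y = 1246.68/0.18 = 6926

Y = 6926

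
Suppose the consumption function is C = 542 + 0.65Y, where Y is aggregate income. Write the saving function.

S = Y − C = Y − (542 + 0.65Y) = -542 + (1 − 0.65)Y

S = -542 + 0.35Y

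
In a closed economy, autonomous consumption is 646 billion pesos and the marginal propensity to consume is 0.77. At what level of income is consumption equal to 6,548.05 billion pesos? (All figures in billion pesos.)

646 + 0.77Y = 6548.05
0.77Y = 5902.05, so Y = 5902.05/0.77 = 7665

Y = 7665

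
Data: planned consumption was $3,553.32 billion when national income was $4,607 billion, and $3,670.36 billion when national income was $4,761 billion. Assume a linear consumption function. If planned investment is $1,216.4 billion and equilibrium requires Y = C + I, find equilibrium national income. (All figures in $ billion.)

MPC = (3670.36 − 3553.32)/(4761 − 4607) = 117.04/154 = 0.76
a = 3553.32 − 0.76(4607) = 52
Equilibrium: Y = 52 + 0.76Y + 1216.4
0.24Y = 1268.4, so Y = 1268.4/0.24 = 5285

Y = 5285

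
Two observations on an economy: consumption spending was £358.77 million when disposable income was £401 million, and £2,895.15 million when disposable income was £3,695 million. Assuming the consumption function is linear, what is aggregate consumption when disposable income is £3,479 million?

C = 2728.83

MPC = (2895.15 − 358.77)/(3695 − 401) = 2536.38/3294 = 0.77
a = 358.77 − 0.77(401) = 358.77 − 308.77 = 50
C = 50 + 0.77(3479) = 50 + 2678.83 = 2728.83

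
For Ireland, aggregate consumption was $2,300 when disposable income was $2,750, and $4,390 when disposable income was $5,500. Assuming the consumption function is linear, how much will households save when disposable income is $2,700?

S = 438

MPC = (4390 − 2300)/(5500 − 2750) = 2090/2750 = 0.76
a = 2300 − 0.76(2750) = 2300 − 2090 = 210
C = 210 + 0.76(2700) = 2262
S = 2700 − 2262 = 438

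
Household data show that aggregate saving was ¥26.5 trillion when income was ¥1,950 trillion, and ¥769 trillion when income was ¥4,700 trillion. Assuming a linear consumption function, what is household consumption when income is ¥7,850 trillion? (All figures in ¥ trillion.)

MPS = ΔS/ΔY = (769 − 26.5)/(4700 − 1950) = 742.5/2750 = 0.27
MPC = 1 − MPS = 0.73
Autonomous saving = 26.5 − 0.27(1950) = -500, so a = 500
C = 500 + 0.73(7850) = 500 + 5730.5 = 6230.5

C = 6230.5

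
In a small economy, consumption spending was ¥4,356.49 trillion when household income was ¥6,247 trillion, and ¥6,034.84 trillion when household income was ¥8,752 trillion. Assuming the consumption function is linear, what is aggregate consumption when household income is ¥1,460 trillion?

C = 1149.2

MPC = (6034.84 − 4356.49)/(8752 − 6247) = 1678.35/2505 = 0.67
a = 4356.49 − 0.67(6247) = 4356.49 − 4185.49 = 171
C = 171 + 0.67(1460) = 171 + 978.2 = 1149.2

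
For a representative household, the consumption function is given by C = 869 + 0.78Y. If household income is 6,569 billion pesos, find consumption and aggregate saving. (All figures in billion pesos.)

C = 869 + 0.78(6569) = 869 + 5123.82 = 5992.82
S = Y − C = 6569 − 5992.82 = 576.18

C = 5992.82; S = 576.18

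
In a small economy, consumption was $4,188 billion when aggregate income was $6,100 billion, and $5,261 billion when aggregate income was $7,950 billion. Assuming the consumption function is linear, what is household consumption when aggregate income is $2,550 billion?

MPC = (5261 − 4188)/(7950 − 6100) = 1073/1850 = 0.58
a = 4188 − 0.58(6100) = 4188 − 3538 = 650
C = 650 + 0.58(2550) = 650 + 1479 = 2129

C = 2129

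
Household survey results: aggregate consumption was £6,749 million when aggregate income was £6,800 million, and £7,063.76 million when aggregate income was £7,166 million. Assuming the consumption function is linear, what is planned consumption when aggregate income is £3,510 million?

MPC = (7063.76 − 6749)/(7166 − 6800) = 314.76/366 = 0.86
a = 6749 − 0.86(6800) = 6749 − 5848 = 901
C = 901 + 0.86(3510) = 901 + 3018.6 = 3919.6

C = 3919.6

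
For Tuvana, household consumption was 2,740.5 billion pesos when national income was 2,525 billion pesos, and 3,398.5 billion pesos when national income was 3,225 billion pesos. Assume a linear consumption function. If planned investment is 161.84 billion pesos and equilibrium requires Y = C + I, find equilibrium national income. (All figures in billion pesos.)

Y = 8814

MPC = (3398.5 − 2740.5)/(3225 − 2525) = 658/700 = 0.94
a = 2740.5 − 0.94(2525) = 367
Equilibrium: Y = 367 + 0.94Y + 161.84
0.06Y = 528.84, so Y = 528.84/0.06 = 8814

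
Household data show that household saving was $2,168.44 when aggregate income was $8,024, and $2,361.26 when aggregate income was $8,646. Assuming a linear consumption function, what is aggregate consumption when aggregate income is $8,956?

C = 6498.64

MPS = ΔS/ΔY = (2361.26 − 2168.44)/(8646 − 8024) = 192.82/622 = 0.31
MPC = 1 − MPS = 0.69
Autonomous saving = 2168.44 − 0.31(8024) = -319, so a = 319
C = 319 + 0.69(8956) = 319 + 6179.64 = 6498.64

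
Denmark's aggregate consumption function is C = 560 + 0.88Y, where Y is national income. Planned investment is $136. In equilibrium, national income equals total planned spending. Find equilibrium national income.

Y = 5800

Y = C + I = 560 + 0.88Y + 136
Y − 0.88Y = 696
0.12Y = 696, so Y = 696/0.12 = 5800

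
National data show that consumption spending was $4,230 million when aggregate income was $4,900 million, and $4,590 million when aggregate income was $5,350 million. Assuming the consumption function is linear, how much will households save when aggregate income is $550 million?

S = -200

MPC = (4590 − 4230)/(5350 − 4900) = 360/450 = 0.8
a = 4230 − 0.8(4900) = 4230 − 3920 = 310
C = 310 + 0.8(550) = 750
S = 550 − 750 = -200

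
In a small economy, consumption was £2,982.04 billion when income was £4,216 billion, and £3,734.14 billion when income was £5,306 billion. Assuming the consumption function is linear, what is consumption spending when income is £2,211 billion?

MPC = (3734.14 − 2982.04)/(5306 − 4216) = 752.1/1090 = 0.69
a = 2982.04 − 0.69(4216) = 2982.04 − 2909.04 = 73
C = 73 + 0.69(2211) = 73 + 1525.59 = 1598.59

C = 1598.59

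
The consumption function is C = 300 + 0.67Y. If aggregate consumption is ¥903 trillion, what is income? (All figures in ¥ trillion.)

300 + 0.67Y = 903
0.67Y = 603, so Y = 603/0.67 = 900

Y = 900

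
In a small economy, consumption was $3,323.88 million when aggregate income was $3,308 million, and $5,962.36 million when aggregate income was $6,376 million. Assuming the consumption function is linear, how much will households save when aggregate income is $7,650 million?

MPC = (5962.36 − 3323.88)/(6376 − 3308) = 2638.48/3068 = 0.86
a = 3323.88 − 0.86(3308) = 3323.88 − 2844.88 = 479
C = 479 + 0.86(7650) = 7058
S = 7650 − 7058 = 592

S = 592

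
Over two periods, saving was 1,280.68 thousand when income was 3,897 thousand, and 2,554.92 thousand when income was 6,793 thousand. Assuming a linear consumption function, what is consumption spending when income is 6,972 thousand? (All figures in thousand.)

MPS = ΔS/ΔY = (2554.92 − 1280.68)/(6793 − 3897) = 1274.24/2896 = 0.44
MPC = 1 − MPS = 0.56
Autonomous saving = 1280.68 − 0.44(3897) = -434, so a = 434
C = 434 + 0.56(6972) = 434 + 3904.32 = 4338.32

C = 4338.32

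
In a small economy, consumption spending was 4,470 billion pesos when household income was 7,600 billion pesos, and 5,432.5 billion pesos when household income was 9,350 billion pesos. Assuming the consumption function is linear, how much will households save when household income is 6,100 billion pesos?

S = 2455

MPC = (5432.5 − 4470)/(9350 − 7600) = 962.5/1750 = 0.55
a = 4470 − 0.55(7600) = 4470 − 4180 = 290
C = 290 + 0.55(6100) = 3645
S = 6100 − 3645 = 2455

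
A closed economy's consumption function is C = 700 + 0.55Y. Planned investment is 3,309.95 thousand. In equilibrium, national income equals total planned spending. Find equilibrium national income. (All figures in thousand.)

Y = 8911

Y = C + I = 700 + 0.55Y + 3309.95
Y − 0.55Y = 4009.95
0.45Y = 4009.95, so Y = 4009.95/0.45 = 8911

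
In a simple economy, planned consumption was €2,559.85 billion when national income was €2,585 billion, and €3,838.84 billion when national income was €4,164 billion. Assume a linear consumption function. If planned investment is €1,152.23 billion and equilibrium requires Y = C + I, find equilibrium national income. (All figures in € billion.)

MPC = (3838.84 − 2559.85)/(4164 − 2585) = 1278.99/1579 = 0.81
a = 2559.85 − 0.81(2585) = 466
Equilibrium: Y = 466 + 0.81Y + 1152.23
0.19Y = 1618.23, so Y = 1618.23/0.19 = 8517

Y = 8517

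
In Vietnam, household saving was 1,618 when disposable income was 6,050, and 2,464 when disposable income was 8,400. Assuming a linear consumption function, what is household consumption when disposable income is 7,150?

C = 5136

MPS = ΔS/ΔY = (2464 − 1618)/(8400 − 6050) = 846/2350 = 0.36
MPC = 1 − MPS = 0.64
Autonomous saving = 1618 − 0.36(6050) = -560, so a = 560
C = 560 + 0.64(7150) = 560 + 4576 = 5136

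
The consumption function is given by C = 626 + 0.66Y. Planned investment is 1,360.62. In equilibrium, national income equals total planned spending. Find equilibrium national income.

Y = C + I = 626 + 0.66Y + 1360.62
Y − 0.66Y = 1986.62
0.34Y = 1986.62, so Y = 1986.62/0.34 = 5843

Y = 5843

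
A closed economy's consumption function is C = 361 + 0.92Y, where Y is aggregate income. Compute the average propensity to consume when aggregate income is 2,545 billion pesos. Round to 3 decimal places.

APC = 1.062

C = 361 + 0.92(2545) = 2702.4
APC = C/Y = 2702.4/2545 = 1.062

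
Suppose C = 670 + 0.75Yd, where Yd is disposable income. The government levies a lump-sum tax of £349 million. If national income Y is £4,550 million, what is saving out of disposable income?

Yd = Y − T = 4550 − 349 = 4201
C = 670 + 0.75(4201) = 670 + 3150.75 = 3820.75
S = Yd − C = 4201 − 3820.75 = 380.25

S = 380.25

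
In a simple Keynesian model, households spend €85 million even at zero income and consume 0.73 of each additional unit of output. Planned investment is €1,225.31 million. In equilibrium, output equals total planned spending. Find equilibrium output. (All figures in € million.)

Y = C + I = 85 + 0.73Y + 1225.31
Y − 0.73Y = 1310.31
0.27Y = 1310.31, so Y = 1310.31/0.27 = 4853

Y = 4853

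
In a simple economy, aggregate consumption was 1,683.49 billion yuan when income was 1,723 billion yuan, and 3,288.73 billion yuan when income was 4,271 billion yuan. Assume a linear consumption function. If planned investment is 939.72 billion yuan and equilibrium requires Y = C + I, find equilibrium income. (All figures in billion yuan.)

Y = 4156

MPC = (3288.73 − 1683.49)/(4271 − 1723) = 1605.24/2548 = 0.63
a = 1683.49 − 0.63(1723) = 598
Equilibrium: Y = 598 + 0.63Y + 939.72
0.37Y = 1537.72, so Y = 1537.72/0.37 = 4156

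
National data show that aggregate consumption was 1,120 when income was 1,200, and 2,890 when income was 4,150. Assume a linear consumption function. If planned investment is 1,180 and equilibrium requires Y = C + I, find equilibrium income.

MPC = (2890 − 1120)/(4150 − 1200) = 1770/2950 = 0.6
a = 1120 − 0.6(1200) = 400
Equilibrium: Y = 400 + 0.6Y + 1180
0.4Y = 1580, so Y = 1580/0.4 = 3950

Y = 3950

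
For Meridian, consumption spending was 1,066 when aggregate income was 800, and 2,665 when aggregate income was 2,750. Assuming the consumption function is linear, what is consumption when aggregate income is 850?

C = 1107

MPC = (2665 − 1066)/(2750 − 800) = 1599/1950 = 0.82
a = 1066 − 0.82(800) = 1066 − 656 = 410
C = 410 + 0.82(850) = 410 + 697 = 1107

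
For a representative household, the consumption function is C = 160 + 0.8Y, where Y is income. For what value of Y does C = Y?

Y = 800

At break-even, C = Y: 160 + 0.8Y = Y
0.2Y = 160, so Y = 160/0.2 = 800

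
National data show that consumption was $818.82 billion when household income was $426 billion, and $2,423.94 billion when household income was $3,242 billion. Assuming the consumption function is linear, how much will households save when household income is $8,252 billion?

S = 2972.36

MPC = (2423.94 − 818.82)/(3242 − 426) = 1605.12/2816 = 0.57
a = 818.82 − 0.57(426) = 818.82 − 242.82 = 576
C = 576 + 0.57(8252) = 5279.64
S = 8252 − 5279.64 = 2972.36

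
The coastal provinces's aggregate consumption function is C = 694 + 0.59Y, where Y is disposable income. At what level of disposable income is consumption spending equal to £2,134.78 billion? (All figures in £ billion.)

694 + 0.59Y = 2134.78
0.59Y = 1440.78, so Y = 1440.78/0.59 = 2442

Y = 2442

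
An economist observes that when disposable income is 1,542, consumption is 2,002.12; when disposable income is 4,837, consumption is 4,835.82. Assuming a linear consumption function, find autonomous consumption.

a = 676

MPC = ΔC/ΔY = (4835.82 − 2002.12)/(4837 − 1542) = 2833.7/3295 = 0.86
a = C − MPC·Y = 2002.12 − 0.86(1542) = 2002.12 − 1326.12 = 676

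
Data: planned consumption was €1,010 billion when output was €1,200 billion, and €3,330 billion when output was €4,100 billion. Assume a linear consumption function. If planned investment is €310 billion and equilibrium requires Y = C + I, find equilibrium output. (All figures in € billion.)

MPC = (3330 − 1010)/(4100 − 1200) = 2320/2900 = 0.8
a = 1010 − 0.8(1200) = 50
Equilibrium: Y = 50 + 0.8Y + 310
0.2Y = 360, so Y = 360/0.2 = 1800

Y = 1800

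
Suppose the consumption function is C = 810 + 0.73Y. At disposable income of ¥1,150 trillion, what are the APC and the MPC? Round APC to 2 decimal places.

APC = 1.43; MPC = 0.73

MPC = 0.73 (the slope of the consumption function)
C = 810 + 0.73(1150) = 1649.5, so APC = 1649.5/1150 = 1.43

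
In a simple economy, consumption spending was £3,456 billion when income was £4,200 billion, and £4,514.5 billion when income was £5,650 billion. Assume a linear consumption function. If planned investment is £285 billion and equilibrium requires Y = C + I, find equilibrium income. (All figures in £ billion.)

Y = 2500

MPC = (4514.5 − 3456)/(5650 − 4200) = 1058.5/1450 = 0.73
a = 3456 − 0.73(4200) = 390
Equilibrium: Y = 390 + 0.73Y + 285
0.27Y = 675, so Y = 675/0.27 = 2500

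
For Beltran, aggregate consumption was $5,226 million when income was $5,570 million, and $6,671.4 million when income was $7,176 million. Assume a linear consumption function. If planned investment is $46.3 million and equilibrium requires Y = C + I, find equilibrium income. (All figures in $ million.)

MPC = (6671.4 − 5226)/(7176 − 5570) = 1445.4/1606 = 0.9
a = 5226 − 0.9(5570) = 213
Equilibrium: Y = 213 + 0.9Y + 46.3
0.1Y = 259.3, so Y = 259.3/0.1 = 2593

Y = 2593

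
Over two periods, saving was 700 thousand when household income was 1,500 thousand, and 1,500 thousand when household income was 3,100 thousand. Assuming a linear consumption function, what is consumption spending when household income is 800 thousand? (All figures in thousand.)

C = 450

MPS = ΔS/ΔY = (1500 − 700)/(3100 − 1500) = 800/1600 = 0.5
MPC = 1 − MPS = 0.5
Autonomous saving = 700 − 0.5(1500) = -50, so a = 50
C = 50 + 0.5(800) = 50 + 400 = 450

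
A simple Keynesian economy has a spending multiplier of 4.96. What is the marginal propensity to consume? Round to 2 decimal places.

MPC = 0.80

k = 1/(1 − MPC), so 1 − MPC = 1/k = 1/4.96 = 0.2016
MPC = 1 − 0.2016 = 0.80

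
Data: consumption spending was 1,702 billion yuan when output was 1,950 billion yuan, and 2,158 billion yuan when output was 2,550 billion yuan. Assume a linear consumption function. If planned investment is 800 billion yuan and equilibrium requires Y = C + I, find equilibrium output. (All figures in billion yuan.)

MPC = (2158 − 1702)/(2550 − 1950) = 456/600 = 0.76
a = 1702 − 0.76(1950) = 220
Equilibrium: Y = 220 + 0.76Y + 800
0.24Y = 1020, so Y = 1020/0.24 = 4250

Y = 4250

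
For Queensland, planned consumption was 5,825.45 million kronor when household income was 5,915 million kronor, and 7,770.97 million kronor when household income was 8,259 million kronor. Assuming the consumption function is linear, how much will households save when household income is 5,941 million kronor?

S = 93.97

MPC = (7770.97 − 5825.45)/(8259 − 5915) = 1945.52/2344 = 0.83
a = 5825.45 − 0.83(5915) = 5825.45 − 4909.45 = 916
C = 916 + 0.83(5941) = 5847.03
S = 5941 − 5847.03 = 93.97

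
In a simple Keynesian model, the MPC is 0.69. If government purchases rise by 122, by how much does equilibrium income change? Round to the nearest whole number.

ΔY ≈ 394

The multiplier is 1/(1 − MPC) = 1/0.31.
ΔY = 122/0.31 = 393.55 ≈ 394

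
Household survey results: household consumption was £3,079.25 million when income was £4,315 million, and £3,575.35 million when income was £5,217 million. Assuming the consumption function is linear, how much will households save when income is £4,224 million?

S = 1194.8

MPC = (3575.35 − 3079.25)/(5217 − 4315) = 496.1/902 = 0.55
a = 3079.25 − 0.55(4315) = 3079.25 − 2373.25 = 706
C = 706 + 0.55(4224) = 3029.2
S = 4224 − 3029.2 = 1194.8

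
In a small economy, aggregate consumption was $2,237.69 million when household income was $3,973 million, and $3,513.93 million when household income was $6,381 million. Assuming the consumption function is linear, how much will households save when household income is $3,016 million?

MPC = (3513.93 − 2237.69)/(6381 − 3973) = 1276.24/2408 = 0.53
a = 2237.69 − 0.53(3973) = 2237.69 − 2105.69 = 132
C = 132 + 0.53(3016) = 1730.48
S = 3016 − 1730.48 = 1285.52

S = 1285.52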